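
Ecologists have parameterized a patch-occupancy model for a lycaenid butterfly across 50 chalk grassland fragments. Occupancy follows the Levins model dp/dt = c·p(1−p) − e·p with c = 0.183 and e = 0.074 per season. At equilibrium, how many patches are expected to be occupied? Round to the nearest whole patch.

30

p* = 1 − e/c = 1 − 0.074/0.183 = 0.5956.
Expected occupied patches = N × p* = 50 × 0.5956 = 29.78 ≈ 30.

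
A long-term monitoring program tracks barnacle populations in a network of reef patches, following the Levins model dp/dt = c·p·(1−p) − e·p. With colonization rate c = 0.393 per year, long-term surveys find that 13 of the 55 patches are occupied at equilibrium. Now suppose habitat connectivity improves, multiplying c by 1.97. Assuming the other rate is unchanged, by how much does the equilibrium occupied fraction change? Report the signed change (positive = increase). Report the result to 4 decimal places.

Observed p* = 13/55 = 0.23636.
Balance c(1−p*) = e gives e = 0.393×(1 − 0.23636) = 0.30011.
New p* = 1 − e/c = 1 − 0.30011/0.77421 = 0.61237.
Δp* = 0.61237 − 0.23636 = +0.37601.

0.3760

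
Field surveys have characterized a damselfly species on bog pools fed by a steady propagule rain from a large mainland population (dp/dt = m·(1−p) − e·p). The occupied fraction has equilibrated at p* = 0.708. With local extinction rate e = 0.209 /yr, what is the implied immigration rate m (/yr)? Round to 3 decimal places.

0.507

At equilibrium m(1−p*) = e·p*, so m = e·p*/(1−p*).
m = 0.209 × 0.708 / 0.2920 = 0.1480/0.2920 = 0.5068.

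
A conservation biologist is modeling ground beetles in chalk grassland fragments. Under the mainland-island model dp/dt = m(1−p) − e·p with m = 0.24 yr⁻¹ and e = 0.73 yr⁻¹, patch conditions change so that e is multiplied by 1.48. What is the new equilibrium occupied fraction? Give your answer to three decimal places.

Before: p* = 0.24/(0.24+0.73) = 0.2474.
After: m = 0.24, e = 1.0804; p* = 0.24/1.3204 = 0.1818.

0.182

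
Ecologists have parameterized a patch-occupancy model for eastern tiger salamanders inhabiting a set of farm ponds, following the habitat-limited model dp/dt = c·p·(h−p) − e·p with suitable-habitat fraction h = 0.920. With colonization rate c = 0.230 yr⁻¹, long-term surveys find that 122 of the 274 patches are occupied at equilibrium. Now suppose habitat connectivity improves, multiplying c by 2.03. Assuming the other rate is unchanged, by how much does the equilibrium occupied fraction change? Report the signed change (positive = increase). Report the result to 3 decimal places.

Observed p* = 122/274 = 0.44526.
Balance c(h−p*) = e gives e = 0.230×(0.92 − 0.44526) = 0.10919.
New p* = 0.92 − e/c = 0.92 − 0.10919/0.46690 = 0.68614.
Δp* = 0.68614 − 0.44526 = +0.24088.

0.241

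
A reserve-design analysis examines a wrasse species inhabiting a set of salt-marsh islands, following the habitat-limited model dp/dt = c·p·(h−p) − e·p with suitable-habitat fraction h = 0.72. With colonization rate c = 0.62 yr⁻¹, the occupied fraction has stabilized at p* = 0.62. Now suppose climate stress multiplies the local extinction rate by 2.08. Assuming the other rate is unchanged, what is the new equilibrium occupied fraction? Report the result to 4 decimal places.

Balance c(h−p*) = e gives e = 0.62×(0.72 − 0.62000) = 0.06200.
New p* = 0.72 − e/c = 0.72 − 0.12896/0.62000 = 0.51200.

0.5120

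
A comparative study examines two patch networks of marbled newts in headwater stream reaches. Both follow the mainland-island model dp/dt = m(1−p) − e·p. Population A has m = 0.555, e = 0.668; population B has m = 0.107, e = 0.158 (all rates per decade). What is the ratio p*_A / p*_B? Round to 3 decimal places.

1.124

A: p*_A = m/(m+e) = 0.555/1.2230 = 0.4538.
B: p*_B = 0.107/0.2650 = 0.4038.
p*_A / p*_B = 0.4538/0.4038 = 1.1239.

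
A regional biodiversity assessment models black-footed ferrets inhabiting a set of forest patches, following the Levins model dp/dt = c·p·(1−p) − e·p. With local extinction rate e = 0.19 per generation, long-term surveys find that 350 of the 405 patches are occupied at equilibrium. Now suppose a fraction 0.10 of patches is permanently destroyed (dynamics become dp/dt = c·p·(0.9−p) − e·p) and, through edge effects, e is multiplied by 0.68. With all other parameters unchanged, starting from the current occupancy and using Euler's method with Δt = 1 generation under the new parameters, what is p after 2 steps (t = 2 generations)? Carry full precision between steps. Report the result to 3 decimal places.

Observed p* = 350/405 = 0.86420.
Balance c(1−p*) = e gives c = e/(1 − 0.86420) = 0.19/0.13580 = 1.39909.
Starting from p₀ = 0.86420; update p ← p + (dp/dt)·Δt with the new parameters.
p: 0.86420 → 0.79583  (Δp = -0.06837)
p: 0.79583 → 0.80900  (Δp = +0.01316)

0.809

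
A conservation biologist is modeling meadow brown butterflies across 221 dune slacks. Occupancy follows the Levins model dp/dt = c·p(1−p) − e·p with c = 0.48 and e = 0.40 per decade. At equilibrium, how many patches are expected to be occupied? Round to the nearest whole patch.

37

p* = 1 − e/c = 1 − 0.40/0.48 = 0.1667.
Expected occupied patches = N × p* = 221 × 0.1667 = 36.83 ≈ 37.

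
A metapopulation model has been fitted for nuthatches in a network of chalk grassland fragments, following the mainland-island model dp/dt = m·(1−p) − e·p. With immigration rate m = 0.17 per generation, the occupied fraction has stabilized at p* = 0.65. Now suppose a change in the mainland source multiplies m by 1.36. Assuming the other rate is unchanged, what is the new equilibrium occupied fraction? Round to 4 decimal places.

0.7164

Balance m(1−p*) = e·p* gives e = m(1−p*)/p* = 0.17×0.35000/0.65000 = 0.09154.
New p* = m/(m+e) = 0.23120/(0.23120+0.09154) = 0.71637.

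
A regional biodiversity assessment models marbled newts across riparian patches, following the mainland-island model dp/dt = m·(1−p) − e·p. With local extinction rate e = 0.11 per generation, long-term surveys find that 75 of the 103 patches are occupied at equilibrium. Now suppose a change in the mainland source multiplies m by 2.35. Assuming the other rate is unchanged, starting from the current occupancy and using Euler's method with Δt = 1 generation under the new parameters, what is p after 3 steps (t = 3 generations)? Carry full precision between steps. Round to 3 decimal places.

0.862

Observed p* = 75/103 = 0.72816.
Balance m(1−p*) = e·p* gives m = e·p*/(1−p*) = 0.11×0.72816/0.27184 = 0.29464.
Starting from p₀ = 0.72816; update p ← p + (dp/dt)·Δt with the new parameters.
p: 0.72816 → 0.83629  (Δp = +0.10813)
p: 0.83629 → 0.85765  (Δp = +0.02137)
p: 0.85765 → 0.86187  (Δp = +0.00422)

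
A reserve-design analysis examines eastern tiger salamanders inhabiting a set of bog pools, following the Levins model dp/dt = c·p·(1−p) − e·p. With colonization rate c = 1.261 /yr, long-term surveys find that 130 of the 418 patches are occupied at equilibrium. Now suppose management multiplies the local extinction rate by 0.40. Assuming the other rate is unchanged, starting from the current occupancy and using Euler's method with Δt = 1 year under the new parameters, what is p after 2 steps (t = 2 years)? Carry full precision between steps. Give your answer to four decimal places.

0.6230

Observed p* = 130/418 = 0.31100.
Balance c(1−p*) = e gives e = 1.261×(1 − 0.31100) = 0.86882.
Starting from p₀ = 0.31100; update p ← p + (dp/dt)·Δt with the new parameters.
step 1: Δp = +0.16212, p = 0.47313
step 2: Δp = +0.14991, p = 0.62304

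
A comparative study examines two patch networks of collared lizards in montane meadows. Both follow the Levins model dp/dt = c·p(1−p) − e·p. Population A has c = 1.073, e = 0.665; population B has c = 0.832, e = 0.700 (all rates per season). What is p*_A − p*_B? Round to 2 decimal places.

A: p*_A = 1 − 0.665/1.073 = 0.3802.
B: p*_B = 1 − 0.700/0.832 = 0.1587.
p*_A − p*_B = 0.3802 − 0.1587 = 0.2216.

0.22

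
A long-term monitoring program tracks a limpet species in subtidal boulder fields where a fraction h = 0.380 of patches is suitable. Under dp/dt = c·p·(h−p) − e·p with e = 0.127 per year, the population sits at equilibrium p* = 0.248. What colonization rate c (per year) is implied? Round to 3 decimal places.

0.962

At equilibrium c(h−p*) = e, so c = e/(h−p*).
c = 0.127/(0.380 − 0.248) = 0.127/0.1320 = 0.9621.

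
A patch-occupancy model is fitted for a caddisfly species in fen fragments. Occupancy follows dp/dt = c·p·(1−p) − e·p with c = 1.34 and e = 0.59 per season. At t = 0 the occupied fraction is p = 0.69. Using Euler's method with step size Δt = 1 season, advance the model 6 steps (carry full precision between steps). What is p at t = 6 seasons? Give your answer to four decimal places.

Update rule: p ← p + [c·p·(1−p) − e·p]·Δt with Δt = 1.
p: 0.69000 → 0.56953  (Δp = -0.12047)
p: 0.56953 → 0.56203  (Δp = -0.00750)
p: 0.56203 → 0.56028  (Δp = -0.00175)
p: 0.56028 → 0.55984  (Δp = -0.00043)
p: 0.55984 → 0.55974  (Δp = -0.00011)
p: 0.55974 → 0.55971  (Δp = -0.00003)

0.5597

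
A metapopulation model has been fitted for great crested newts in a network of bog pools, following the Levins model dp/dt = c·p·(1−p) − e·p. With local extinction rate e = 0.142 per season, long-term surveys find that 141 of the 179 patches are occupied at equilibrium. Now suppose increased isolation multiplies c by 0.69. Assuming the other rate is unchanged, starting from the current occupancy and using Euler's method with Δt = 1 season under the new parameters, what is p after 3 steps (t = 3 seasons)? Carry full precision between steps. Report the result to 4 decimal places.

0.7186

Observed p* = 141/179 = 0.78771.
Balance c(1−p*) = e gives c = e/(1 − 0.78771) = 0.142/0.21229 = 0.66889.
Starting from p₀ = 0.78771; update p ← p + (dp/dt)·Δt with the new parameters.
t = 1: p = 0.78771 + (-0.03467) = 0.75303
t = 2: p = 0.75303 + (-0.02110) = 0.73194
t = 3: p = 0.73194 + (-0.01338) = 0.71856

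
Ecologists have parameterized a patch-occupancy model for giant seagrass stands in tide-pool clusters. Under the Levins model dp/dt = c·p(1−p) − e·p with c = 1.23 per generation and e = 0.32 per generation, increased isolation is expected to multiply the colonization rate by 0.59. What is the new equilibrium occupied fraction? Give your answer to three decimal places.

0.559

Before: p* = 1 − 0.32/1.23 = 0.7398.
After the change, c = 0.7257, e = 0.32, so p* = 1 − 0.32/0.7257 = 0.5590.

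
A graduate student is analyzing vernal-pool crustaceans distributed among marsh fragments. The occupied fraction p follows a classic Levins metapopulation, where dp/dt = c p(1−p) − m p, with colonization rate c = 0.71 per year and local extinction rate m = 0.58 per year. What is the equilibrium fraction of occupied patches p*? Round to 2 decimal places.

At equilibrium, colonization balances extinction: c·p*·(1−p*) = m·p*.
So p* = 1 − m/c = 1 − 0.58/0.71 = 1 − 0.8169 = 0.1831.

0.18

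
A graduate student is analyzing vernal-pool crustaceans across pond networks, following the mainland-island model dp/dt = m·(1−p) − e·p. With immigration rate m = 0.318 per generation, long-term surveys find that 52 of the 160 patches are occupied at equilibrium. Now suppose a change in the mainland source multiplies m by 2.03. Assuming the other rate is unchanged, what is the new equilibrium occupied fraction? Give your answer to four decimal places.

Observed p* = 52/160 = 0.32500.
Balance m(1−p*) = e·p* gives e = m(1−p*)/p* = 0.318×0.67500/0.32500 = 0.66046.
New p* = m/(m+e) = 0.64554/(0.64554+0.66046) = 0.49429.

0.4943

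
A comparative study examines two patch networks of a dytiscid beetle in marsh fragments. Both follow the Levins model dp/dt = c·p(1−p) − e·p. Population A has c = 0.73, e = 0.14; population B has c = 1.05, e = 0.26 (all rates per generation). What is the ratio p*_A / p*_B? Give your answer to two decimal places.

A: p*_A = 1 − 0.14/0.73 = 0.8082.
B: p*_B = 1 − 0.26/1.05 = 0.7524.
p*_A / p*_B = 0.8082/0.7524 = 1.0742.

1.07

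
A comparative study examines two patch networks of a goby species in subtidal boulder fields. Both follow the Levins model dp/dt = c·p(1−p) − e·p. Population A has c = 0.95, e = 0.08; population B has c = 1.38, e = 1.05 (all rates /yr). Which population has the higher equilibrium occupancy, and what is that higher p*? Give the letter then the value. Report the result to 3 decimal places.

A: p*_A = 1 − 0.08/0.95 = 0.9158.
B: p*_B = 1 − 1.05/1.38 = 0.2391.
A is higher at 0.9158.

A, 0.916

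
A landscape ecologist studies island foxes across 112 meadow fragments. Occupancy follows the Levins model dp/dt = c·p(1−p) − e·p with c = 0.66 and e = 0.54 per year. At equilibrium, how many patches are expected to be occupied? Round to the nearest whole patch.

p* = 1 − e/c = 1 − 0.54/0.66 = 0.1818.
Expected occupied patches = N × p* = 112 × 0.1818 = 20.36 ≈ 20.

20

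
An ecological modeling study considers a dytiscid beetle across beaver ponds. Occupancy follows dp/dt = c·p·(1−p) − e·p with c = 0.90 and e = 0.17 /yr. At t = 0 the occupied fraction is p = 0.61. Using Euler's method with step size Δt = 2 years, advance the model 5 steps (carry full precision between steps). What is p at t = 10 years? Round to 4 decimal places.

Update rule: p ← p + [c·p·(1−p) − e·p]·Δt with Δt = 2.
p: 0.61000 → 0.83082  (Δp = +0.22082)
p: 0.83082 → 0.80135  (Δp = -0.02947)
p: 0.80135 → 0.81543  (Δp = +0.01409)
p: 0.81543 → 0.80909  (Δp = -0.00634)
p: 0.80909 → 0.81203  (Δp = +0.00294)

0.8120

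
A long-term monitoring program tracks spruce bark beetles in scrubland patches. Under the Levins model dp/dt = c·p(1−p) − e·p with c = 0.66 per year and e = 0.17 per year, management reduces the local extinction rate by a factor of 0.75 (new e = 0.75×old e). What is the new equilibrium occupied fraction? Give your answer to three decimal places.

0.807

Before: p* = 1 − 0.17/0.66 = 0.7424.
After the change, c = 0.66, e = 0.1275, so p* = 1 − 0.1275/0.66 = 0.8068.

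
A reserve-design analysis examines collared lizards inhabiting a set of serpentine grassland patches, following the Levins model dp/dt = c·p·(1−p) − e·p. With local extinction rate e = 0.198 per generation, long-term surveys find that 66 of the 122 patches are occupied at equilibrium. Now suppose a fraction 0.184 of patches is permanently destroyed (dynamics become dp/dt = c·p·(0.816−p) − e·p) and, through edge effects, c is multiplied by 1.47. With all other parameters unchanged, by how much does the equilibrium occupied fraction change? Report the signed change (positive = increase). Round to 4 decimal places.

-0.0372

Observed p* = 66/122 = 0.54098.
Balance c(1−p*) = e gives c = e/(1 − 0.54098) = 0.198/0.45902 = 0.43135.
New p* = 0.816 − e/c = 0.816 − 0.19800/0.63408 = 0.50374.
Δp* = 0.50374 − 0.54098 = -0.03724.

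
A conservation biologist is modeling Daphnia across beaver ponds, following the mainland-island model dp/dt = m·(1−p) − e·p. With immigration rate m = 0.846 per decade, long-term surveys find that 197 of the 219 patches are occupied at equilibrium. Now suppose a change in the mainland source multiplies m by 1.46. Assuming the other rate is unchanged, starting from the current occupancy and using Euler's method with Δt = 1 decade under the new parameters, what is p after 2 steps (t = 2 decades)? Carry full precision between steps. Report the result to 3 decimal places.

0.926

Observed p* = 197/219 = 0.89954.
Balance m(1−p*) = e·p* gives e = m(1−p*)/p* = 0.846×0.10046/0.89954 = 0.09448.
Starting from p₀ = 0.89954; update p ← p + (dp/dt)·Δt with the new parameters.
t = 1: p = 0.89954 + (+0.03909) = 0.93864
t = 2: p = 0.93864 + (-0.01289) = 0.92575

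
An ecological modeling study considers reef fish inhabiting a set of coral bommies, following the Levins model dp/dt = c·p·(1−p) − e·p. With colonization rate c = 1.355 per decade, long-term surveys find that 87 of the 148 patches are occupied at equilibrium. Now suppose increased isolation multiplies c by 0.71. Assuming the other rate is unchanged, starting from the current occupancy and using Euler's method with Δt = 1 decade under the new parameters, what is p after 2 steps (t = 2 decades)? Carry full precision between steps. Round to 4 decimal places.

0.4580

Observed p* = 87/148 = 0.58784.
Balance c(1−p*) = e gives e = 1.355×(1 − 0.58784) = 0.55848.
Starting from p₀ = 0.58784; update p ← p + (dp/dt)·Δt with the new parameters.
p: 0.58784 → 0.49263  (Δp = -0.09521)
p: 0.49263 → 0.45797  (Δp = -0.03466)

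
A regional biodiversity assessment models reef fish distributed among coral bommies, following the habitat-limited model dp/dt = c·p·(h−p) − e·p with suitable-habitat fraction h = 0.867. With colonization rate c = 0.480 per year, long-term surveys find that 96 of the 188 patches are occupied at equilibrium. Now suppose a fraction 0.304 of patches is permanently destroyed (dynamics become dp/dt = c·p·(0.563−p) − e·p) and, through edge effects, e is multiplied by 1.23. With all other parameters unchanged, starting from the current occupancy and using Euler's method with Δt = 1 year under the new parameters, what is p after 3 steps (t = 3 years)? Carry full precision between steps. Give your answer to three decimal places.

Observed p* = 96/188 = 0.51064.
Balance c(h−p*) = e gives e = 0.480×(0.867 − 0.51064) = 0.17105.
Starting from p₀ = 0.51064; update p ← p + (dp/dt)·Δt with the new parameters.
  1  |  dp/dt·Δt = -0.094602  |  p_1 = 0.416036
  2  |  dp/dt·Δt = -0.058184  |  p_2 = 0.357852
  3  |  dp/dt·Δt = -0.040053  |  p_3 = 0.317800

0.318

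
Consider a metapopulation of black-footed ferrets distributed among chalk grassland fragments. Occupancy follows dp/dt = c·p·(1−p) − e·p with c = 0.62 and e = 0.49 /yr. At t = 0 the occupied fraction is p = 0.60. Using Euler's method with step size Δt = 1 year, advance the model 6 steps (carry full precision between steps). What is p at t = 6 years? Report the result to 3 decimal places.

0.279

Update rule: p ← p + [c·p·(1−p) − e·p]·Δt with Δt = 1.
step 1: Δp = -0.14520, p = 0.45480
step 2: Δp = -0.06912, p = 0.38568
step 3: Δp = -0.04209, p = 0.34359
step 4: Δp = -0.02853, p = 0.31507
step 5: Δp = -0.02059, p = 0.29448
step 6: Δp = -0.01548, p = 0.27900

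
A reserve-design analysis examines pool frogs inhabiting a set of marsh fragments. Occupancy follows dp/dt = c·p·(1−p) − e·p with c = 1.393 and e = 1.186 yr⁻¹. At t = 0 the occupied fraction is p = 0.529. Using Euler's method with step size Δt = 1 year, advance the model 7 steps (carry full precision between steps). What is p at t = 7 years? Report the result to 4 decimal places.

Update rule: p ← p + [c·p·(1−p) − e·p]·Δt with Δt = 1.
p: 0.52900 → 0.24868  (Δp = -0.28032)
p: 0.24868 → 0.21401  (Δp = -0.03467)
p: 0.21401 → 0.19451  (Δp = -0.01950)
p: 0.19451 → 0.18207  (Δp = -0.01244)
p: 0.18207 → 0.17358  (Δp = -0.00849)
p: 0.17358 → 0.16754  (Δp = -0.00604)
p: 0.16754 → 0.16312  (Δp = -0.00442)

0.1631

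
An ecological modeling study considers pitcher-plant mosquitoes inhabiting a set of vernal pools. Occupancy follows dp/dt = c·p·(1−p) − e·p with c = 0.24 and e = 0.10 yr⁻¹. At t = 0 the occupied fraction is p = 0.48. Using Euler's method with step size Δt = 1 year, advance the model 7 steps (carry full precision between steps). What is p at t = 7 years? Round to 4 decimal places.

Update rule: p ← p + [c·p·(1−p) − e·p]·Δt with Δt = 1.
step 1: Δp = +0.01190, p = 0.49190
step 2: Δp = +0.01079, p = 0.50270
step 3: Δp = +0.00973, p = 0.51243
step 4: Δp = +0.00872, p = 0.52115
step 5: Δp = +0.00778, p = 0.52892
step 6: Δp = +0.00691, p = 0.53583
step 7: Δp = +0.00611, p = 0.54194

0.5419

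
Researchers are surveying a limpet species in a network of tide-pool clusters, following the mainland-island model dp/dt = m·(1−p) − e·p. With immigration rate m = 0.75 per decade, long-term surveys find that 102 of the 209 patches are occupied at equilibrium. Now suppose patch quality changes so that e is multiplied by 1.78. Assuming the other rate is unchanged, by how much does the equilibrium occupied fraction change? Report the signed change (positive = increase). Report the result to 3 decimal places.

Observed p* = 102/209 = 0.48804.
Balance m(1−p*) = e·p* gives e = m(1−p*)/p* = 0.75×0.51196/0.48804 = 0.78676.
New p* = m/(m+e) = 0.75000/(0.75000+1.40043) = 0.34877.
Δp* = 0.34877 − 0.48804 = -0.13927.

-0.139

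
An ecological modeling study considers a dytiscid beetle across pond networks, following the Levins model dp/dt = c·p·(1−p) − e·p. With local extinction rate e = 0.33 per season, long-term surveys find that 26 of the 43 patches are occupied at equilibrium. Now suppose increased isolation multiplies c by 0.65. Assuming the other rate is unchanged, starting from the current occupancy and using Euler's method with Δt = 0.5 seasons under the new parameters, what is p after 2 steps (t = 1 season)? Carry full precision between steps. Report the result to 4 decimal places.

0.5422

Observed p* = 26/43 = 0.60465.
Balance c(1−p*) = e gives c = e/(1 − 0.60465) = 0.33/0.39535 = 0.83471.
Starting from p₀ = 0.60465; update p ← p + (dp/dt)·Δt with the new parameters.
step 1: Δp = -0.03492, p = 0.56973
step 2: Δp = -0.02751, p = 0.54223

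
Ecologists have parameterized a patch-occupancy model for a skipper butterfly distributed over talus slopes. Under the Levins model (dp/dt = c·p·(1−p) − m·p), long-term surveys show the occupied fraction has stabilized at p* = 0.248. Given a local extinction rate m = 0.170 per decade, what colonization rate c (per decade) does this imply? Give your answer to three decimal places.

0.226

At equilibrium c(1−p*) = m, so c = m/(1−p*).
c = 0.170/(1 − 0.248) = 0.170/0.7520 = 0.2261.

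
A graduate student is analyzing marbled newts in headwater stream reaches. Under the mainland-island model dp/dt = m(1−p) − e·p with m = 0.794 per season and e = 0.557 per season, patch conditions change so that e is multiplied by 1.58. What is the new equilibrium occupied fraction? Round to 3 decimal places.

0.474

Before: p* = 0.794/(0.794+0.557) = 0.5877.
After: m = 0.794, e = 0.88006; p* = 0.794/1.6741 = 0.4743.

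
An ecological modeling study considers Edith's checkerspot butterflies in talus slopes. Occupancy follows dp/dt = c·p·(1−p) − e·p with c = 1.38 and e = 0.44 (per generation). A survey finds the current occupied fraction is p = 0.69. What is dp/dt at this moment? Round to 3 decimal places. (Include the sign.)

Colonization term: c·p·(1−p) = 1.38×0.69×0.3100 = 0.29518.
Extinction term: e·p = 0.30360.
dp/dt = 0.29518 − 0.30360 = -0.00842.

-0.008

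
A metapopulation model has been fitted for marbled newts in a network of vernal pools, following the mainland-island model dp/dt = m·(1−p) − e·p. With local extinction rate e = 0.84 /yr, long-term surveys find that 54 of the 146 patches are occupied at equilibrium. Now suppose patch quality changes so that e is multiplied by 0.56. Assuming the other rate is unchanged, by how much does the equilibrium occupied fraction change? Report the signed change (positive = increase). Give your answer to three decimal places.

Observed p* = 54/146 = 0.36986.
Balance m(1−p*) = e·p* gives m = e·p*/(1−p*) = 0.84×0.36986/0.63014 = 0.49304.
New p* = m/(m+e) = 0.49304/(0.49304+0.47040) = 0.51175.
Δp* = 0.51175 − 0.36986 = +0.14189.

0.142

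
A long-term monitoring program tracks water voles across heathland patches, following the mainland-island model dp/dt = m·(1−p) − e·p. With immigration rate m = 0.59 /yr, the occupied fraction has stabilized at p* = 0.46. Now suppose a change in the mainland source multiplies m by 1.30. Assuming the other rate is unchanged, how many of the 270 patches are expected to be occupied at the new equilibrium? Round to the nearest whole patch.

Balance m(1−p*) = e·p* gives e = m(1−p*)/p* = 0.59×0.54000/0.46000 = 0.69261.
New p* = m/(m+e) = 0.76700/(0.76700+0.69261) = 0.52548.
Expected occupied = 270 × 0.52548 = 141.88 ≈ 142.

142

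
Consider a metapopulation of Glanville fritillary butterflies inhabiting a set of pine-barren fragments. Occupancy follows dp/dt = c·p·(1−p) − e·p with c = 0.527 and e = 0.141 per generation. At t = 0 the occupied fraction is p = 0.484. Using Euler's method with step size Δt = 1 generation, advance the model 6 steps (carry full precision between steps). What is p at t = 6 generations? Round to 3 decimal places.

Update rule: p ← p + [c·p·(1−p) − e·p]·Δt with Δt = 1.
  1  |  dp/dt·Δt = +0.063371  |  p_1 = 0.547371
  2  |  dp/dt·Δt = +0.053388  |  p_2 = 0.600759
  3  |  dp/dt·Δt = +0.041693  |  p_3 = 0.642452
  4  |  dp/dt·Δt = +0.030470  |  p_4 = 0.672922
  5  |  dp/dt·Δt = +0.021110  |  p_5 = 0.694032
  6  |  dp/dt·Δt = +0.014051  |  p_6 = 0.708083

0.708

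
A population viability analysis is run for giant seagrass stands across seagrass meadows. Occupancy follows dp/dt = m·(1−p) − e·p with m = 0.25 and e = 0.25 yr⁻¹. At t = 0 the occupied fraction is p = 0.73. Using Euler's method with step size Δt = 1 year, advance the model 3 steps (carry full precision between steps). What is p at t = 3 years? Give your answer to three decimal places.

Update rule: p ← p + [m·(1−p) − e·p]·Δt with Δt = 1.
p: 0.73000 → 0.61500  (Δp = -0.11500)
p: 0.61500 → 0.55750  (Δp = -0.05750)
p: 0.55750 → 0.52875  (Δp = -0.02875)

0.529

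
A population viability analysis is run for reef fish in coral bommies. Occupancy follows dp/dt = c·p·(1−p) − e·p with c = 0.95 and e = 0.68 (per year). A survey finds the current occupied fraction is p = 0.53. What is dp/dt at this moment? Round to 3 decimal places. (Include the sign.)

-0.124

Colonization term: c·p·(1−p) = 0.95×0.53×0.4700 = 0.23664.
Extinction term: e·p = 0.36040.
dp/dt = 0.23664 − 0.36040 = -0.12376.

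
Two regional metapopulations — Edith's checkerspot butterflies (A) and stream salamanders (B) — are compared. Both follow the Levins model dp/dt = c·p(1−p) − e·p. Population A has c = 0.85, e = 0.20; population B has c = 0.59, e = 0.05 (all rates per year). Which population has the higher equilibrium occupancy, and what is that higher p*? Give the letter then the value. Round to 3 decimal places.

A: p*_A = 1 − 0.20/0.85 = 0.7647.
B: p*_B = 1 − 0.05/0.59 = 0.9153.
B is higher at 0.9153.

B, 0.915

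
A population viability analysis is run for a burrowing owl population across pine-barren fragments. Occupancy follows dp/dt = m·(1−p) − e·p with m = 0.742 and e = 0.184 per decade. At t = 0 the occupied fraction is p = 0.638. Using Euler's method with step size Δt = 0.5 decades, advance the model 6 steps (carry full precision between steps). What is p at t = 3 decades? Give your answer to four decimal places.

0.7974

Update rule: p ← p + [m·(1−p) − e·p]·Δt with Δt = 0.5.
t = 0.5: p = 0.63800 + (+0.07561) = 0.71361
t = 1: p = 0.71361 + (+0.04060) = 0.75421
t = 1.5: p = 0.75421 + (+0.02180) = 0.77601
t = 2: p = 0.77601 + (+0.01171) = 0.78772
t = 2.5: p = 0.78772 + (+0.00629) = 0.79400
t = 3: p = 0.79400 + (+0.00338) = 0.79738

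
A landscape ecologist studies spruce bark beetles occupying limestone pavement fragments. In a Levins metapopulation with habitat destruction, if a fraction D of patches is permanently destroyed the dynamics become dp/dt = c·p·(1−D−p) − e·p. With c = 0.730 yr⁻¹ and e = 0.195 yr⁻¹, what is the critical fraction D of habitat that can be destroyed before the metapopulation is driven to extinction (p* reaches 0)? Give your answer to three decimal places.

0.733

The nontrivial equilibrium is p* = (1−D) − e/c; extinction occurs when this hits zero.
So D_crit = 1 − e/c = 1 − 0.195/0.730 = 1 − 0.2671 = 0.7329.
This equals the undisturbed p*, a classic result of Lande's extension.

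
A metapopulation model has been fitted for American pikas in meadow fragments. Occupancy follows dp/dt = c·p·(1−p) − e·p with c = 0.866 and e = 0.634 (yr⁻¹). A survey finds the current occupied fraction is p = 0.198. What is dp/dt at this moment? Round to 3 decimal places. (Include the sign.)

Colonization term: c·p·(1−p) = 0.866×0.198×0.8020 = 0.13752.
Extinction term: e·p = 0.12553.
dp/dt = 0.13752 − 0.12553 = 0.01199.

0.012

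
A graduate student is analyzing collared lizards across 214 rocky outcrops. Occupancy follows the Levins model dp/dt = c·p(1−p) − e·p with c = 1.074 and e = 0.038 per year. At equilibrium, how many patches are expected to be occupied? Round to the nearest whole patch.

p* = 1 − e/c = 1 − 0.038/1.074 = 0.9646.
Expected occupied patches = N × p* = 214 × 0.9646 = 206.43 ≈ 206.

206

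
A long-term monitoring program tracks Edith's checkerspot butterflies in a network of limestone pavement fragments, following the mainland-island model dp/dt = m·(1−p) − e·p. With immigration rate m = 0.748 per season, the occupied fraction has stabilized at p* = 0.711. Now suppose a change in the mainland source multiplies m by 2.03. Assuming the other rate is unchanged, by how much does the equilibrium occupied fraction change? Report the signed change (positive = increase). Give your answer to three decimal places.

Balance m(1−p*) = e·p* gives e = m(1−p*)/p* = 0.748×0.28900/0.71100 = 0.30404.
New p* = m/(m+e) = 1.51844/(1.51844+0.30404) = 0.83317.
Δp* = 0.83317 − 0.71100 = +0.12217.

0.122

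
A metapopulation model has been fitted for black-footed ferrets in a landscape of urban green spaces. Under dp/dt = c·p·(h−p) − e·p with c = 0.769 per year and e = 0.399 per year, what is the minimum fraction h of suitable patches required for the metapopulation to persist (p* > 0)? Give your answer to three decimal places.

p* = h − e/c is positive only when h > e/c.
h_min = e/c = 0.399/0.769 = 0.5189.

0.519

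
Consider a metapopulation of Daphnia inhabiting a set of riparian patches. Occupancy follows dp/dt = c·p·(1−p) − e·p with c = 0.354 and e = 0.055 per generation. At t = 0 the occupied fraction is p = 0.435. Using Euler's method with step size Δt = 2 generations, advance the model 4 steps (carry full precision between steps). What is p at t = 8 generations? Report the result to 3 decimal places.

Update rule: p ← p + [c·p·(1−p) − e·p]·Δt with Δt = 2.
t = 2: p = 0.43500 + (+0.12616) = 0.56116
t = 4: p = 0.56116 + (+0.11262) = 0.67378
t = 6: p = 0.67378 + (+0.08150) = 0.75528
t = 8: p = 0.75528 + (+0.04778) = 0.80306

0.803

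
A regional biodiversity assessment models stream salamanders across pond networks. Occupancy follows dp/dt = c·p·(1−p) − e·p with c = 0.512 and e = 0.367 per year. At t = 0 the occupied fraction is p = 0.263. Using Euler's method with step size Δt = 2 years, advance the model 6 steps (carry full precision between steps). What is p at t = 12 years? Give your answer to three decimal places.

0.280

Update rule: p ← p + [c·p·(1−p) − e·p]·Δt with Δt = 2.
step 1: Δp = +0.00544, p = 0.26844
step 2: Δp = +0.00406, p = 0.27250
step 3: Δp = +0.00299, p = 0.27549
step 4: Δp = +0.00218, p = 0.27766
step 5: Δp = +0.00158, p = 0.27924
step 6: Δp = +0.00113, p = 0.28037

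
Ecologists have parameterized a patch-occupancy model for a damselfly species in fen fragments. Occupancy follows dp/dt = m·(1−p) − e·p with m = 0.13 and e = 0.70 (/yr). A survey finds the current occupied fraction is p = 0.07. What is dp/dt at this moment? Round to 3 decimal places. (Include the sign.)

Colonization term: m·(1−p) = 0.13×0.9300 = 0.12090.
Extinction term: e·p = 0.04900.
dp/dt = 0.12090 − 0.04900 = 0.07190.

0.072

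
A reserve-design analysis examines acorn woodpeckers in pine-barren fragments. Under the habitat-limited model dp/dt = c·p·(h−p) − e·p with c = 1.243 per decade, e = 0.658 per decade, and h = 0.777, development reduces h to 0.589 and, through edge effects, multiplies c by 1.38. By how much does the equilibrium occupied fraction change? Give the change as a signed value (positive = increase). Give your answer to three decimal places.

-0.042

Before: p* = h − e/c = 0.777 − 0.658/1.243 = 0.777 − 0.5294 = 0.2476.
After: c = 1.71534, e = 0.658, h = 0.589; p* = 0.589 − 0.658/1.71534 = 0.2054.
Δp* = 0.2054 − 0.2476 = -0.0422.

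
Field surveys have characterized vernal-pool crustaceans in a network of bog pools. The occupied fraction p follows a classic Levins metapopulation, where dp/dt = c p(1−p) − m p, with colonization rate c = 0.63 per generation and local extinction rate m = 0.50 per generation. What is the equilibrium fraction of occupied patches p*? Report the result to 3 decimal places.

Setting dp/dt = 0 and dividing through by p* gives c·(1−p*) = m.
So p* = 1 − m/c = 1 − 0.50/0.63 = 1 − 0.7937 = 0.2063.

0.206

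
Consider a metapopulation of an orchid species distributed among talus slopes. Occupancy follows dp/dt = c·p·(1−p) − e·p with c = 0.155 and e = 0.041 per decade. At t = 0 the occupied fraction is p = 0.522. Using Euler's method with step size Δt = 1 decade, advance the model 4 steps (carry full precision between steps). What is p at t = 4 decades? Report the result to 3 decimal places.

Update rule: p ← p + [c·p·(1−p) − e·p]·Δt with Δt = 1.
step 1: Δp = +0.01727, p = 0.53927
step 2: Δp = +0.01640, p = 0.55567
step 3: Δp = +0.01549, p = 0.57116
step 4: Δp = +0.01455, p = 0.58571

0.586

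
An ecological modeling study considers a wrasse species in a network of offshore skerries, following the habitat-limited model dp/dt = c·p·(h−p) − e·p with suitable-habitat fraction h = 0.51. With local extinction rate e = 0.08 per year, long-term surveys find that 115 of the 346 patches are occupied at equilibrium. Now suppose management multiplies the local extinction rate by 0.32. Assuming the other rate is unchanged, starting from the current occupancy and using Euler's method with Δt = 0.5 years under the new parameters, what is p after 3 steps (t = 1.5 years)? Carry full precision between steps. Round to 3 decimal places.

0.358

Observed p* = 115/346 = 0.33237.
Balance c(h−p*) = e gives c = e/(0.51 − 0.33237) = 0.08/0.17763 = 0.45037.
Starting from p₀ = 0.33237; update p ← p + (dp/dt)·Δt with the new parameters.
step 1: Δp = +0.00904, p = 0.34141
step 2: Δp = +0.00859, p = 0.35000
step 3: Δp = +0.00813, p = 0.35813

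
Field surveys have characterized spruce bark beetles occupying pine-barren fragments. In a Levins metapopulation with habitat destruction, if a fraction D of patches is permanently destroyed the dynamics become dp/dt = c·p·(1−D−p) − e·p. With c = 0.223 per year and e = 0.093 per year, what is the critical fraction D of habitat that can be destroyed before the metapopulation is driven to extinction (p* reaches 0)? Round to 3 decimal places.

0.583

The nontrivial equilibrium is p* = (1−D) − e/c; extinction occurs when this hits zero.
So D_crit = 1 − e/c = 1 − 0.093/0.223 = 1 − 0.4170 = 0.5830.
This equals the undisturbed p*, a classic result of Lande's extension.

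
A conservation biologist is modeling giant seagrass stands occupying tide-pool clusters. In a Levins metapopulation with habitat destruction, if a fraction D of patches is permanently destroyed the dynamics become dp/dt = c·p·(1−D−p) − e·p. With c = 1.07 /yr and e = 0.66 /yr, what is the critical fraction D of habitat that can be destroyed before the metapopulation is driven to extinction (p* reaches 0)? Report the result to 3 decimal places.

0.383

The nontrivial equilibrium is p* = (1−D) − e/c; extinction occurs when this hits zero.
So D_crit = 1 − e/c = 1 − 0.66/1.07 = 1 − 0.6168 = 0.3832.
Note this equals the original equilibrium occupancy — the Levins extinction-debt result.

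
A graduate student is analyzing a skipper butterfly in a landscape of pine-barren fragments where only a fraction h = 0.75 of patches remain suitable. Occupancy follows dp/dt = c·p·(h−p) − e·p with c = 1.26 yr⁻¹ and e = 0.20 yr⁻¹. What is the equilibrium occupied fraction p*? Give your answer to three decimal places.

Setting dp/dt = 0 and dividing by p* gives c·(h−p*) = e.
So p* = h − e/c = 0.75 − 0.20/1.26 = 0.75 − 0.1587 = 0.5913.

0.591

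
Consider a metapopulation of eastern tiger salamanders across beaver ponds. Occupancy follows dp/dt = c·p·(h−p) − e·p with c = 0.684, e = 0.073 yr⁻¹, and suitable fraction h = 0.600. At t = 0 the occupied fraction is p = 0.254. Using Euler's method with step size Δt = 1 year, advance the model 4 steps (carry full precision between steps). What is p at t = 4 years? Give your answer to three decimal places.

Update rule: p ← p + [c·p·(h−p) − e·p]·Δt with Δt = 1.
step 1: Δp = +0.04157, p = 0.29557
step 2: Δp = +0.03997, p = 0.33554
step 3: Δp = +0.03620, p = 0.37174
step 4: Δp = +0.03090, p = 0.40264

0.403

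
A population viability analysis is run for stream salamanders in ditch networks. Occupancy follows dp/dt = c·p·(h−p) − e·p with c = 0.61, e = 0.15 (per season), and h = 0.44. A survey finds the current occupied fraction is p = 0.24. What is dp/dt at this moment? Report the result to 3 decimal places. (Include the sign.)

-0.007

Colonization term: c·p·(h−p) = 0.61×0.24×0.2000 = 0.02928.
Extinction term: e·p = 0.03600.
dp/dt = 0.02928 − 0.03600 = -0.00672.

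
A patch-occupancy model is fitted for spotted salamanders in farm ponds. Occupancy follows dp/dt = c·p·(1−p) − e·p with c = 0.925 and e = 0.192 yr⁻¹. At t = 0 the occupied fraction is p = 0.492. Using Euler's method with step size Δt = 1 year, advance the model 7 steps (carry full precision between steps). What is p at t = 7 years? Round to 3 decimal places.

Update rule: p ← p + [c·p·(1−p) − e·p]·Δt with Δt = 1.
  1  |  dp/dt·Δt = +0.136727  |  p_1 = 0.628727
  2  |  dp/dt·Δt = +0.095207  |  p_2 = 0.723933
  3  |  dp/dt·Δt = +0.045870  |  p_3 = 0.769803
  4  |  dp/dt·Δt = +0.016114  |  p_4 = 0.785917
  5  |  dp/dt·Δt = +0.004737  |  p_5 = 0.790653
  6  |  dp/dt·Δt = +0.001301  |  p_6 = 0.791955
  7  |  dp/dt·Δt = +0.000350  |  p_7 = 0.792305

0.792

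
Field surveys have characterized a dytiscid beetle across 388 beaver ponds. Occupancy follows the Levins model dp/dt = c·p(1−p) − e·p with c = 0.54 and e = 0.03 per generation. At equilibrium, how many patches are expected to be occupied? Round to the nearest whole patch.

366

p* = 1 − e/c = 1 − 0.03/0.54 = 0.9444.
Expected occupied patches = N × p* = 388 × 0.9444 = 366.44 ≈ 366.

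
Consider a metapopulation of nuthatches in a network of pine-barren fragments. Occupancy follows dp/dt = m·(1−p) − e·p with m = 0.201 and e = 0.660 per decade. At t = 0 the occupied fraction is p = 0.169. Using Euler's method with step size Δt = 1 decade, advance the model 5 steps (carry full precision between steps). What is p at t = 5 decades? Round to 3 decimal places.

Update rule: p ← p + [m·(1−p) − e·p]·Δt with Δt = 1.
  1  |  dp/dt·Δt = +0.055491  |  p_1 = 0.224491
  2  |  dp/dt·Δt = +0.007713  |  p_2 = 0.232204
  3  |  dp/dt·Δt = +0.001072  |  p_3 = 0.233276
  4  |  dp/dt·Δt = +0.000149  |  p_4 = 0.233425
  5  |  dp/dt·Δt = +0.000021  |  p_5 = 0.233446

0.233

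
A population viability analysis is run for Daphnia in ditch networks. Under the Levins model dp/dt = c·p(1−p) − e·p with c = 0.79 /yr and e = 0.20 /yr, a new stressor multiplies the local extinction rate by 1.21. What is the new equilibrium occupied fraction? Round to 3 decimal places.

0.694

Before: p* = 1 − 0.20/0.79 = 0.7468.
After the change, c = 0.79, e = 0.242, so p* = 1 − 0.242/0.79 = 0.6937.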